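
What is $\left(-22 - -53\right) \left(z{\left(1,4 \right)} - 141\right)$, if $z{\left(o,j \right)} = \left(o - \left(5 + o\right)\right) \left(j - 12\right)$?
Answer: $-3131$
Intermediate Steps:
$z{\left(o,j \right)} = 60 - 5 j$ ($z{\left(o,j \right)} = - 5 \left(-12 + j\right) = 60 - 5 j$)
$\left(-22 - -53\right) \left(z{\left(1,4 \right)} - 141\right) = \left(-22 - -53\right) \left(\left(60 - 20\right) - 141\right) = \left(-22 + 53\right) \left(\left(60 - 20\right) - 141\right) = 31 \left(40 - 141\right) = 31 \left(-101\right) = -3131$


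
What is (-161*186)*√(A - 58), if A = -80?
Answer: -29946*I*√138 ≈ -3.5179e+5*I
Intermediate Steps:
(-161*186)*√(A - 58) = (-161*186)*√(-80 - 58) = -29946*I*√138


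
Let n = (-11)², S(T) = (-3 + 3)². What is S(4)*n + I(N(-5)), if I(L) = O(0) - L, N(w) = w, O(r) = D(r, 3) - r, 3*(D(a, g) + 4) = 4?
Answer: 7/3 ≈ 2.3333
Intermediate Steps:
D(a, g) = -8/3 (D(a, g) = -4 + (⅓)*4 = -4 + 4/3 = -8/3)
S(T) = 0 (S(T) = 0² = 0)
O(r) = -8/3 - r
n = 121
I(L) = -8/3 - L (I(L) = (-8/3 - 1*0) - L = (-8/3 + 0) - L = -8/3 - L)
S(4)*n + I(N(-5)) = 0*121 + (-8/3 - 1*(-5)) = 0 + (-8/3 + 5) = 0 + 7/3 = 7/3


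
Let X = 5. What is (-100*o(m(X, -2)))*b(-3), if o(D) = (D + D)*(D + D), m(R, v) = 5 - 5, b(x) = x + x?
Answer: 0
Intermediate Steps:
b(x) = 2*x
m(R, v) = 0
o(D) = 4*D² (o(D) = (2*D)*(2*D) = 4*D²)
(-100*o(m(X, -2)))*b(-3) = (-400*0²)*(2*(-3)) = -400*0*(-6) = -100*0*(-6) = 0*(-6) = 0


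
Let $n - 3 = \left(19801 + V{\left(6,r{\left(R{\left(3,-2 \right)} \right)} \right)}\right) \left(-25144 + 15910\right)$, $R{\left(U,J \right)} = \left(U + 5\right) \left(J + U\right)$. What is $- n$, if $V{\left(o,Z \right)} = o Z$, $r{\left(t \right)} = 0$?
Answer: $182842431$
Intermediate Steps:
$R{\left(U,J \right)} = \left(5 + U\right) \left(J + U\right)$
$V{\left(o,Z \right)} = Z o$
$n = -182842431$ ($n = 3 + \left(19801 + 0 \cdot 6\right) \left(-25144 + 15910\right) = 3 + \left(19801 + 0\right) \left(-9234\right) = 3 + 19801 \left(-9234\right) = 3 - 182842434 = -182842431$)
$- n = \left(-1\right) \left(-182842431\right) = 182842431$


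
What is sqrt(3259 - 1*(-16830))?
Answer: sqrt(20089) ≈ 141.74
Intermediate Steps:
sqrt(3259 - 1*(-16830)) = sqrt(3259 + 16830) = sqrt(20089)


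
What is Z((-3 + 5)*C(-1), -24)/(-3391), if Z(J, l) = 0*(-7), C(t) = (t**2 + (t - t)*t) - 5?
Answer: 0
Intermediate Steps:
C(t) = -5 + t**2 (C(t) = (t**2 + 0*t) - 5 = (t**2 + 0) - 5 = t**2 - 5 = -5 + t**2)
Z(J, l) = 0
Z((-3 + 5)*C(-1), -24)/(-3391) = 0/(-3391) = 0*(-1/3391) = 0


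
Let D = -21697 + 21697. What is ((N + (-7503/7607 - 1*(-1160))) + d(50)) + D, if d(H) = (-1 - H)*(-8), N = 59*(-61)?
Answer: -15457320/7607 ≈ -2032.0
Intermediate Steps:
N = -3599
d(H) = 8 + 8*H
D = 0
((N + (-7503/7607 - 1*(-1160))) + d(50)) + D = ((-3599 + (-7503/7607 - 1*(-1160))) + (8 + 8*50)) + 0 = ((-3599 + (-7503*1/7607 + 1160)) + (8 + 400)) + 0 = ((-3599 + (-7503/7607 + 1160)) + 408) + 0 = ((-3599 + 8816617/7607) + 408) + 0 = (-18560976/7607 + 408) + 0 = -15457320/7607 + 0 = -15457320/7607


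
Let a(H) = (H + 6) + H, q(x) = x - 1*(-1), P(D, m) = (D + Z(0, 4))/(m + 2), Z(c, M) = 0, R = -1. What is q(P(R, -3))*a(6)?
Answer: 36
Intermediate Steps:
P(D, m) = D/(2 + m) (P(D, m) = (D + 0)/(m + 2) = D/(2 + m))
q(x) = 1 + x (q(x) = x + 1 = 1 + x)
a(H) = 6 + 2*H (a(H) = (6 + H) + H = 6 + 2*H)
q(P(R, -3))*a(6) = (1 - 1/(2 - 3))*(6 + 2*6) = (1 - 1/(-1))*(6 + 12) = (1 - 1*(-1))*18 = (1 + 1)*18 = 2*18 = 36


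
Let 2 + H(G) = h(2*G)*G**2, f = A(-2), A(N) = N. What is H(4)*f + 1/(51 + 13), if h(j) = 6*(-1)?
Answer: 12545/64 ≈ 196.02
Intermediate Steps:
h(j) = -6
f = -2
H(G) = -2 - 6*G**2
H(4)*f + 1/(51 + 13) = (-2 - 6*4**2)*(-2) + 1/(51 + 13) = (-2 - 6*16)*(-2) + 1/64 = (-2 - 96)*(-2) + 1/64 = -98*(-2) + 1/64 = 196 + 1/64 = 12545/64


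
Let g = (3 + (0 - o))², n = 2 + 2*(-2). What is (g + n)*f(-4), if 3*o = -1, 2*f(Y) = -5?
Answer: -205/9 ≈ -22.778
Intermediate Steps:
n = -2 (n = 2 - 4 = -2)
f(Y) = -5/2 (f(Y) = (½)*(-5) = -5/2)
o = -⅓ (o = (⅓)*(-1) = -⅓ ≈ -0.33333)
g = 100/9 (g = (3 + (0 - 1*(-⅓)))² = (3 + (0 + ⅓))² = (3 + ⅓)² = (10/3)² = 100/9 ≈ 11.111)
(g + n)*f(-4) = (100/9 - 2)*(-5/2) = (82/9)*(-5/2) = -205/9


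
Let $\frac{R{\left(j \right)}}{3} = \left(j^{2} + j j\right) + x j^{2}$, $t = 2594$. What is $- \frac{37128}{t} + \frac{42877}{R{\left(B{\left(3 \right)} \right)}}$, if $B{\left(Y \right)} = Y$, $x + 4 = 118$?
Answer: $- \frac{2530979}{4062204} \approx -0.62306$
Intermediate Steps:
$x = 114$ ($x = -4 + 118 = 114$)
$R{\left(j \right)} = 348 j^{2}$ ($R{\left(j \right)} = 3 \left(\left(j^{2} + j j\right) + 114 j^{2}\right) = 3 \left(\left(j^{2} + j^{2}\right) + 114 j^{2}\right) = 3 \left(2 j^{2} + 114 j^{2}\right) = 3 \cdot 116 j^{2} = 348 j^{2}$)
$- \frac{37128}{t} + \frac{42877}{R{\left(B{\left(3 \right)} \right)}} = - \frac{37128}{2594} + \frac{42877}{348 \cdot 3^{2}} = \left(-37128\right) \frac{1}{2594} + \frac{42877}{348 \cdot 9} = - \frac{18564}{1297} + \frac{42877}{3132} = - \frac{2530979}{4062204}$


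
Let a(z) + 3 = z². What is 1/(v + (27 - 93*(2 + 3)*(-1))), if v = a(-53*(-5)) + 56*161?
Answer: 1/79730 ≈ 1.2542e-5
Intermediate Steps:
a(z) = -3 + z²
v = 79238 (v = (-3 + (-53*(-5))²) + 56*161 = (-3 + 265²) + 9016 = (-3 + 70225) + 9016 = 70222 + 9016 = 79238)
1/(v + (27 - 93*(2 + 3)*(-1))) = 1/(79238 + (27 - 93*(2 + 3)*(-1))) = 1/(79238 + (27 - 465*(-1))) = 1/(79238 + (27 - 93*(-5))) = 1/(79238 + (27 + 465)) = 1/(79238 + 492) = 1/79730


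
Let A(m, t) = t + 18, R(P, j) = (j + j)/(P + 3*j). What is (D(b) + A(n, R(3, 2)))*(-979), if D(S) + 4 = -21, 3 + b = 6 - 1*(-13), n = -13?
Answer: 57761/9 ≈ 6417.9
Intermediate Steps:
R(P, j) = 2*j/(P + 3*j) (R(P, j) = (2*j)/(P + 3*j) = 2*j/(P + 3*j))
A(m, t) = 18 + t
b = 16 (b = -3 + (6 - 1*(-13)) = -3 + (6 + 13) = -3 + 19 = 16)
D(S) = -25 (D(S) = -4 - 21 = -25)
(D(b) + A(n, R(3, 2)))*(-979) = (-25 + (18 + 2*2/(3 + 3*2)))*(-979) = (-25 + (18 + 2*2/(3 + 6)))*(-979) = (-25 + (18 + 2*2/9))*(-979) = (-25 + (18 + 2*2*(1/9)))*(-979) = (-25 + (18 + 4/9))*(-979) = (-25 + 166/9)*(-979) = -59/9*(-979) = 57761/9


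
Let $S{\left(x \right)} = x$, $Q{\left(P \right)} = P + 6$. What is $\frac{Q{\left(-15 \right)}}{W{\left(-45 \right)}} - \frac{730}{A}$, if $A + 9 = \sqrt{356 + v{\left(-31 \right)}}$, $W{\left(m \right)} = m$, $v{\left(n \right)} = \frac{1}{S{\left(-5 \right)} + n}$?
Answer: $- \frac{1172701}{49495} - \frac{4380 \sqrt{12815}}{9899} \approx -73.782$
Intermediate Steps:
$Q{\left(P \right)} = 6 + P$
$v{\left(n \right)} = \frac{1}{-5 + n}$
$A = -9 + \frac{\sqrt{12815}}{6}$ ($A = -9 + \sqrt{356 + \frac{1}{-5 - 31}} = -9 + \sqrt{356 + \frac{1}{-36}} = -9 + \sqrt{356 - \frac{1}{36}} = -9 + \sqrt{\frac{12815}{36}} = -9 + \frac{\sqrt{12815}}{6} \approx 9.8672$)
$\frac{Q{\left(-15 \right)}}{W{\left(-45 \right)}} - \frac{730}{A} = \frac{6 - 15}{-45} - \frac{730}{-9 + \frac{\sqrt{12815}}{6}} = \left(-9\right) \left(- \frac{1}{45}\right) - \frac{730}{-9 + \frac{\sqrt{12815}}{6}} = \frac{1}{5} - \frac{730}{-9 + \frac{\sqrt{12815}}{6}}$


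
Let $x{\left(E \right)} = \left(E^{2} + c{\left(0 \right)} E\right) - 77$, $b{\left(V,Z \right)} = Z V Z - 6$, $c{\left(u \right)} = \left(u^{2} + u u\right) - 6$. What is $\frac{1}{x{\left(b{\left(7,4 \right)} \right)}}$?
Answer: $\frac{1}{10523} \approx 9.503 \cdot 10^{-5}$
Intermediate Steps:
$c{\left(u \right)} = -6 + 2 u^{2}$ ($c{\left(u \right)} = \left(u^{2} + u^{2}\right) - 6 = 2 u^{2} - 6 = -6 + 2 u^{2}$)
$b{\left(V,Z \right)} = -6 + V Z^{2}$ ($b{\left(V,Z \right)} = V Z Z - 6 = V Z^{2} - 6 = -6 + V Z^{2}$)
$x{\left(E \right)} = -77 + E^{2} - 6 E$ ($x{\left(E \right)} = \left(E^{2} + \left(-6 + 2 \cdot 0^{2}\right) E\right) - 77 = \left(E^{2} + \left(-6 + 2 \cdot 0\right) E\right) - 77 = \left(E^{2} + \left(-6 + 0\right) E\right) - 77 = \left(E^{2} - 6 E\right) - 77 = -77 + E^{2} - 6 E$)
$\frac{1}{x{\left(b{\left(7,4 \right)} \right)}} = \frac{1}{-77 + \left(-6 + 7 \cdot 4^{2}\right)^{2} - 6 \left(-6 + 7 \cdot 4^{2}\right)} = \frac{1}{-77 + \left(-6 + 7 \cdot 16\right)^{2} - 6 \left(-6 + 7 \cdot 16\right)} = \frac{1}{-77 + \left(-6 + 112\right)^{2} - 6 \left(-6 + 112\right)} = \frac{1}{-77 + 106^{2} - 636} = \frac{1}{-77 + 11236 - 636} = \frac{1}{10523}$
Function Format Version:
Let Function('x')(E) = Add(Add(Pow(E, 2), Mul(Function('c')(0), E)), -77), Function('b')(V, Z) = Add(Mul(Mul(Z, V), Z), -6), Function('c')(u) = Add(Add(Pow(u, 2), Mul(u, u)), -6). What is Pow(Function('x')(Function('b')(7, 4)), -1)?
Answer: Rational(1, 10523) ≈ 9.5030e-5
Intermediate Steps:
Function('c')(u) = Add(-6, Mul(2, Pow(u, 2))) (Function('c')(u) = Add(Add(Pow(u, 2), Pow(u, 2)), -6) = Add(Mul(2, Pow(u, 2)), -6) = Add(-6, Mul(2, Pow(u, 2))))
Function('b')(V, Z) = Add(-6, Mul(V, Pow(Z, 2))) (Function('b')(V, Z) = Add(Mul(Mul(V, Z), Z), -6) = Add(Mul(V, Pow(Z, 2)), -6) = Add(-6, Mul(V, Pow(Z, 2))))
Function('x')(E) = Add(-77, Pow(E, 2), Mul(-6, E)) (Function('x')(E) = Add(Add(Pow(E, 2), Mul(Add(-6, Mul(2, Pow(0, 2))), E)), -77) = Add(Add(Pow(E, 2), Mul(Add(-6, Mul(2, 0)), E)), -77) = Add(Add(Pow(E, 2), Mul(Add(-6, 0), E)), -77) = Add(Add(Pow(E, 2), Mul(-6, E)), -77) = Add(-77, Pow(E, 2), Mul(-6, E)))
Pow(Function('x')(Function('b')(7, 4)), -1) = Pow(Add(-77, Pow(Add(-6, Mul(7, Pow(4, 2))), 2), Mul(-6, Add(-6, Mul(7, Pow(4, 2))))), -1) = Pow(Add(-77, Pow(Add(-6, Mul(7, 16)), 2), Mul(-6, Add(-6, Mul(7, 16)))), -1) = Pow(Add(-77, Pow(Add(-6, 112), 2), Mul(-6, Add(-6, 112))), -1) = Pow(Add(-77, Pow(106, 2), Mul(-6, 106)), -1) = Pow(Add(-77, 11236, -636), -1) = Pow(10523, -1) = Rational(1, 10523)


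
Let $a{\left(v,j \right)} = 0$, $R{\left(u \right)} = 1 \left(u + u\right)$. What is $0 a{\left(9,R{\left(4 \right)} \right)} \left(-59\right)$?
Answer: $0$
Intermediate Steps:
$R{\left(u \right)} = 2 u$ ($R{\left(u \right)} = 1 \cdot 2 u = 2 u$)
$0 a{\left(9,R{\left(4 \right)} \right)} \left(-59\right) = 0 \cdot 0 \left(-59\right) = 0 \left(-59\right) = 0$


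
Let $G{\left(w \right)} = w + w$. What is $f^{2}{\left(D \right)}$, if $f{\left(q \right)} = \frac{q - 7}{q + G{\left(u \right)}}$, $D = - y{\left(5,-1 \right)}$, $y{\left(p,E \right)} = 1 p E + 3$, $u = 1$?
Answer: $\frac{25}{16} \approx 1.5625$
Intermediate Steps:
$G{\left(w \right)} = 2 w$
$y{\left(p,E \right)} = 3 + E p$ ($y{\left(p,E \right)} = p E + 3 = E p + 3 = 3 + E p$)
$D = 2$ ($D = - (3 - 5) = \left(-1\right) \left(-2\right) = 2$)
$f{\left(q \right)} = \frac{-7 + q}{2 + q}$ ($f{\left(q \right)} = \frac{q - 7}{q + 2 \cdot 1} = \frac{-7 + q}{q + 2} = \frac{-7 + q}{2 + q}$)
$f^{2}{\left(D \right)} = \left(\frac{-7 + 2}{2 + 2}\right)^{2} = \left(\frac{1}{4} \left(-5\right)\right)^{2} = \left(- \frac{5}{4}\right)^{2} = \frac{25}{16}$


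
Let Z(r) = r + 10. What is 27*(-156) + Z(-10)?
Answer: -4212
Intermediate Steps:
Z(r) = 10 + r
27*(-156) + Z(-10) = 27*(-156) + (10 - 10) = -4212 + 0 = -4212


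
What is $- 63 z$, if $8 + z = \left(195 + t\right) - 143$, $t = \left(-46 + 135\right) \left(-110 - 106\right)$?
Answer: $1208340$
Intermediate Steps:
$t = -19224$ ($t = 89 \left(-216\right) = -19224$)
$z = -19180$ ($z = -8 + \left(\left(195 - 19224\right) - 143\right) = -8 - 19172 = -19180$)
$- 63 z = \left(-63\right) \left(-19180\right) = 1208340$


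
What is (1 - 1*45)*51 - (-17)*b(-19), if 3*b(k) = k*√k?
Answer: -2244 - 323*I*√19/3 ≈ -2244.0 - 469.31*I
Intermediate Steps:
b(k) = k^(3/2)/3 (b(k) = (k*√k)/3 = k^(3/2)/3)
(1 - 1*45)*51 - (-17)*b(-19) = (1 - 1*45)*51 - (-17)*(-19)^(3/2)/3 = (1 - 45)*51 - (-17)*(-19*I*√19)/3 = -44*51 - (-17)*(-19*I*√19/3) = -2244 - 323*I*√19/3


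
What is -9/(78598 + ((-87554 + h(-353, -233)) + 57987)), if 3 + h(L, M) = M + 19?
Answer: -9/48814 ≈ -0.00018437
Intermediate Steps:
h(L, M) = 16 + M (h(L, M) = -3 + (M + 19) = -3 + (19 + M) = 16 + M)
-9/(78598 + ((-87554 + h(-353, -233)) + 57987)) = -9/(78598 + ((-87554 + (16 - 233)) + 57987)) = -9/(78598 + ((-87554 - 217) + 57987)) = -9/(78598 + (-87771 + 57987)) = -9/(78598 - 29784) = -9/48814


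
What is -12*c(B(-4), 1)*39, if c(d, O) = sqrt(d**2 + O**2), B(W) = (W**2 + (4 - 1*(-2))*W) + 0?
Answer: -468*sqrt(65) ≈ -3773.1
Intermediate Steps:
B(W) = W**2 + 6*W (B(W) = (W**2 + (4 + 2)*W) + 0 = (W**2 + 6*W) + 0 = W**2 + 6*W)
c(d, O) = sqrt(O**2 + d**2)
-12*c(B(-4), 1)*39 = -12*sqrt(1**2 + (-4*(6 - 4))**2)*39 = -12*sqrt(1 + (-4*2)**2)*39 = -12*sqrt(1 + (-8)**2)*39 = -12*sqrt(1 + 64)*39 = -12*sqrt(65)*39 = -468*sqrt(65)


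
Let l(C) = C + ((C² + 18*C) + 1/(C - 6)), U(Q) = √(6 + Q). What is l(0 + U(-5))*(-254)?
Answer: -25146/5 ≈ -5029.2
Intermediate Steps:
l(C) = C² + 1/(-6 + C) + 19*C (l(C) = C + ((C² + 18*C) + 1/(-6 + C)) = C + (C² + 1/(-6 + C) + 18*C) = C² + 1/(-6 + C) + 19*C)
l(0 + U(-5))*(-254) = ((1 + (0 + √(6 - 5))³ - 114*(0 + √(6 - 5)) + 13*(0 + √(6 - 5))²)/(-6 + (0 + √(6 - 5))))*(-254) = ((1 + (0 + √1)³ - 114*(0 + √1) + 13*(0 + √1)²)/(-6 + (0 + √1)))*(-254) = ((1 + (0 + 1)³ - 114*(0 + 1) + 13*(0 + 1)²)/(-6 + (0 + 1)))*(-254) = ((1 + 1³ - 114*1 + 13*1²)/(-6 + 1))*(-254) = ((1 + 1 - 114 + 13*1)/(-5))*(-254) = -(1 + 1 - 114 + 13)/5*(-254) = -⅕*(-99)*(-254) = (99/5)*(-254) = -25146/5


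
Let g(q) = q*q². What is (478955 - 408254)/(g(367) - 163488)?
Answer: 70701/49267375 ≈ 0.0014350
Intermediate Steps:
g(q) = q³
(478955 - 408254)/(g(367) - 163488) = (478955 - 408254)/(367³ - 163488) = 70701/(49430863 - 163488) = 70701/49267375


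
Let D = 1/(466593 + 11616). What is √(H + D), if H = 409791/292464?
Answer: 11*√19419502026826457/1294989972 ≈ 1.1837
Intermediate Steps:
H = 136597/97488 (H = 409791*(1/292464) = 136597/97488 ≈ 1.4012)
D = 1/478209 ≈ 2.0911e-6
√(H + D) = √(136597/97488 + 1/478209) = √(21774004087/15539879664) = 11*√19419502026826457/1294989972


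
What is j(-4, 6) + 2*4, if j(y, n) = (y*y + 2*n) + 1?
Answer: 37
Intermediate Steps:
j(y, n) = 1 + y**2 + 2*n (j(y, n) = (y**2 + 2*n) + 1 = 1 + y**2 + 2*n)
j(-4, 6) + 2*4 = (1 + (-4)**2 + 2*6) + 2*4 = (1 + 16 + 12) + 8 = 29 + 8 = 37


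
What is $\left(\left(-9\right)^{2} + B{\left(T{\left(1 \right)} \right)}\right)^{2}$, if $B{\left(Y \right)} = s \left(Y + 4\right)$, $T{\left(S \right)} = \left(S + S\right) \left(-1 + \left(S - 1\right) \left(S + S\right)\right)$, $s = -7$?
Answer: $4489$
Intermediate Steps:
$T{\left(S \right)} = 2 S \left(-1 + 2 S \left(-1 + S\right)\right)$ ($T{\left(S \right)} = 2 S \left(-1 + \left(-1 + S\right) 2 S\right) = 2 S \left(-1 + 2 S \left(-1 + S\right)\right)$)
$B{\left(Y \right)} = -28 - 7 Y$ ($B{\left(Y \right)} = - 7 \left(Y + 4\right) = - 7 \left(4 + Y\right) = -28 - 7 Y$)
$\left(\left(-9\right)^{2} + B{\left(T{\left(1 \right)} \right)}\right)^{2} = \left(\left(-9\right)^{2} - \left(28 + 7 \cdot 2 \cdot 1 \left(-1 - 2 + 2 \cdot 1^{2}\right)\right)\right)^{2} = \left(81 - \left(28 + 7 \cdot 2 \cdot 1 \left(-1 - 2 + 2 \cdot 1\right)\right)\right)^{2} = \left(81 - \left(28 + 7 \cdot 2 \cdot 1 \left(-1 - 2 + 2\right)\right)\right)^{2} = \left(81 - \left(28 + 7 \cdot 2 \cdot 1 \left(-1\right)\right)\right)^{2} = \left(81 - 14\right)^{2} = 67^{2} = 4489$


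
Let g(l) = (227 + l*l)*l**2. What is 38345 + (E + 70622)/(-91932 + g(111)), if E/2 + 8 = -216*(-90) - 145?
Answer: 1481190457229/38627994 ≈ 38345.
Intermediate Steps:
E = 38574 (E = -16 + 2*(-216*(-90) - 145) = -16 + 2*(19440 - 145) = -16 + 2*19295 = -16 + 38590 = 38574)
g(l) = l**2*(227 + l**2) (g(l) = (227 + l**2)*l**2 = l**2*(227 + l**2))
38345 + (E + 70622)/(-91932 + g(111)) = 38345 + (38574 + 70622)/(-91932 + 111**2*(227 + 111**2)) = 38345 + 109196/(-91932 + 12321*(227 + 12321)) = 38345 + 109196/(-91932 + 12321*12548) = 38345 + 109196/(-91932 + 154603908) = 38345 + 109196/154511976 = 38345 + 109196*(1/154511976) = 38345 + 27299/38627994 = 1481190457229/38627994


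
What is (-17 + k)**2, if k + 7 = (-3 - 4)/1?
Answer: 961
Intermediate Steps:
k = -14 (k = -7 + (-3 - 4)/1 = -7 - 7*1 = -7 - 7 = -14)
(-17 + k)**2 = (-17 - 14)**2 = (-31)**2 = 961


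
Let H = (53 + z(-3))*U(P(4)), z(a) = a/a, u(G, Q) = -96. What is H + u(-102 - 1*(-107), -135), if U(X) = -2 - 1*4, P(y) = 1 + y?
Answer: -420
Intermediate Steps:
z(a) = 1
U(X) = -6 (U(X) = -2 - 4 = -6)
H = -324 (H = (53 + 1)*(-6) = 54*(-6) = -324)
H + u(-102 - 1*(-107), -135) = -324 - 96 = -420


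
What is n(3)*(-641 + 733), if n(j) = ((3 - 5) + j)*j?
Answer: 276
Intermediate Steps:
n(j) = j*(-2 + j) (n(j) = (-2 + j)*j = j*(-2 + j))
n(3)*(-641 + 733) = (3*(-2 + 3))*(-641 + 733) = (3*1)*92 = 3*92 = 276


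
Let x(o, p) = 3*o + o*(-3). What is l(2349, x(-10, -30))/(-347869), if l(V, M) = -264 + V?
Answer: -2085/347869 ≈ -0.0059936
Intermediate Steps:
x(o, p) = 0 (x(o, p) = 3*o - 3*o = 0)
l(2349, x(-10, -30))/(-347869) = (-264 + 2349)/(-347869) = 2085*(-1/347869) = -2085/347869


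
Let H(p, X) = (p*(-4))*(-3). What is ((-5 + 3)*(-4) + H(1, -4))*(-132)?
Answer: -2640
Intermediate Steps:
H(p, X) = 12*p (H(p, X) = -4*p*(-3) = 12*p)
((-5 + 3)*(-4) + H(1, -4))*(-132) = ((-5 + 3)*(-4) + 12*1)*(-132) = (-2*(-4) + 12)*(-132) = (8 + 12)*(-132) = 20*(-132) = -2640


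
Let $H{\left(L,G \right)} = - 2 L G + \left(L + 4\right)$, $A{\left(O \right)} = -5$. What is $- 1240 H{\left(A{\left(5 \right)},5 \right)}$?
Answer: $-60760$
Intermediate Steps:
$H{\left(L,G \right)} = 4 + L - 2 G L$ ($H{\left(L,G \right)} = - 2 G L + \left(4 + L\right) = 4 + L - 2 G L$)
$- 1240 H{\left(A{\left(5 \right)},5 \right)} = - 1240 \left(4 - 5 - 10 \left(-5\right)\right) = - 1240 \left(4 - 5 + 50\right) = \left(-1240\right) 49 = -60760$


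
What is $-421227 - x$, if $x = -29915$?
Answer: $-391312$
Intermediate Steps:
$-421227 - x = -421227 - -29915 = -421227 + 29915 = -391312$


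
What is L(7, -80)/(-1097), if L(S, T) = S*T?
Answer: 560/1097 ≈ 0.51048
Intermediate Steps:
L(7, -80)/(-1097) = (7*(-80))/(-1097) = -560*(-1/1097) = 560/1097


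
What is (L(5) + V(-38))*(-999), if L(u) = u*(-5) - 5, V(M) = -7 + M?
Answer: 74925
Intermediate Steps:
L(u) = -5 - 5*u (L(u) = -5*u - 5 = -5 - 5*u)
(L(5) + V(-38))*(-999) = ((-5 - 5*5) + (-7 - 38))*(-999) = ((-5 - 25) - 45)*(-999) = (-30 - 45)*(-999) = -75*(-999) = 74925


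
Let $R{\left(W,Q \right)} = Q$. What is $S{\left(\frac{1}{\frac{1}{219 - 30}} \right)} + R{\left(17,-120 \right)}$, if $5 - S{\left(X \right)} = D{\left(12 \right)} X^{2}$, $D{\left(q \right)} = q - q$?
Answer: $-115$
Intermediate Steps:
$D{\left(q \right)} = 0$
$S{\left(X \right)} = 5$ ($S{\left(X \right)} = 5 - 0 X^{2} = 5 - 0 = 5 + 0 = 5$)
$S{\left(\frac{1}{\frac{1}{219 - 30}} \right)} + R{\left(17,-120 \right)} = 5 - 120 = -115$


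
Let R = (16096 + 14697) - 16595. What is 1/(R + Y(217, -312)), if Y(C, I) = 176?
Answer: 1/14374 ≈ 6.9570e-5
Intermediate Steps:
R = 14198 (R = 30793 - 16595 = 14198)
1/(R + Y(217, -312)) = 1/(14198 + 176) = 1/14374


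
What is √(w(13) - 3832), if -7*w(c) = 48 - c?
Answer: I*√3837 ≈ 61.944*I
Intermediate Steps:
w(c) = -48/7 + c/7 (w(c) = -(48 - c)/7 = -48/7 + c/7)
√(w(13) - 3832) = √((-48/7 + (⅐)*13) - 3832) = √((-48/7 + 13/7) - 3832) = √(-5 - 3832) = √(-3837) = I*√3837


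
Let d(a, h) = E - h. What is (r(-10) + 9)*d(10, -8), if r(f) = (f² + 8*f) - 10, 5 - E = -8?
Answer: 399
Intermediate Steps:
E = 13 (E = 5 - 1*(-8) = 5 + 8 = 13)
d(a, h) = 13 - h
r(f) = -10 + f² + 8*f
(r(-10) + 9)*d(10, -8) = ((-10 + (-10)² + 8*(-10)) + 9)*(13 - 1*(-8)) = ((-10 + 100 - 80) + 9)*(13 + 8) = (10 + 9)*21 = 19*21 = 399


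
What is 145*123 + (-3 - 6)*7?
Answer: 17772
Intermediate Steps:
145*123 + (-3 - 6)*7 = 17835 - 9*7 = 17835 - 63 = 17772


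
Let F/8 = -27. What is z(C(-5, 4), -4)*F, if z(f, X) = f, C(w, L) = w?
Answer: 1080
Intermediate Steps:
F = -216 (F = 8*(-27) = -216)
z(C(-5, 4), -4)*F = -5*(-216) = 1080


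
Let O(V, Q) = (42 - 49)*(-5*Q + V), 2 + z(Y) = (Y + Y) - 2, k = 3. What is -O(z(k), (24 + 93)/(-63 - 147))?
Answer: 67/2 ≈ 33.500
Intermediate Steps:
z(Y) = -4 + 2*Y (z(Y) = -2 + ((Y + Y) - 2) = -2 + (2*Y - 2) = -2 + (-2 + 2*Y) = -4 + 2*Y)
O(V, Q) = -7*V + 35*Q (O(V, Q) = -7*(V - 5*Q) = -7*V + 35*Q)
-O(z(k), (24 + 93)/(-63 - 147)) = -(-7*(-4 + 2*3) + 35*((24 + 93)/(-63 - 147))) = -(-7*(-4 + 6) + 35*(117/(-210))) = -(-7*2 + 35*(117*(-1/210))) = -(-14 + 35*(-39/70)) = -(-14 - 39/2) = -1*(-67/2) = 67/2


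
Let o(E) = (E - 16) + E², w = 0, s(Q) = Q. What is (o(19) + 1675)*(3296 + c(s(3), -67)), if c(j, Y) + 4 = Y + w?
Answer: 6575775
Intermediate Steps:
c(j, Y) = -4 + Y (c(j, Y) = -4 + (Y + 0) = -4 + Y)
o(E) = -16 + E + E² (o(E) = (-16 + E) + E² = -16 + E + E²)
(o(19) + 1675)*(3296 + c(s(3), -67)) = ((-16 + 19 + 19²) + 1675)*(3296 + (-4 - 67)) = ((-16 + 19 + 361) + 1675)*(3296 - 71) = (364 + 1675)*3225 = 2039*3225 = 6575775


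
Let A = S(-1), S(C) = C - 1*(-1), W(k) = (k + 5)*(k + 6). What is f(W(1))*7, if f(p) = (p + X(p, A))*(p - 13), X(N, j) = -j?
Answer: 8526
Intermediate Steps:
W(k) = (5 + k)*(6 + k)
S(C) = 1 + C (S(C) = C + 1 = 1 + C)
A = 0 (A = 1 - 1 = 0)
f(p) = p*(-13 + p) (f(p) = (p - 1*0)*(p - 13) = (p + 0)*(-13 + p) = p*(-13 + p))
f(W(1))*7 = ((30 + 1**2 + 11*1)*(-13 + (30 + 1**2 + 11*1)))*7 = ((30 + 1 + 11)*(-13 + (30 + 1 + 11)))*7 = (42*(-13 + 42))*7 = (42*29)*7 = 1218*7 = 8526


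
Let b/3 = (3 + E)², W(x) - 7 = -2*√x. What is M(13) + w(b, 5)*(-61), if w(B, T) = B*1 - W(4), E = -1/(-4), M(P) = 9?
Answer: -27855/16 ≈ -1740.9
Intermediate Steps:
E = ¼ (E = -1*(-¼) = ¼ ≈ 0.25000)
W(x) = 7 - 2*√x
b = 507/16 (b = 3*(3 + ¼)² = 3*(13/4)² = 3*(169/16) = 507/16 ≈ 31.688)
w(B, T) = -3 + B (w(B, T) = B*1 - (7 - 2*√4) = B - (7 - 2*2) = B - (7 - 4) = B - 1*3 = B - 3 = -3 + B)
M(13) + w(b, 5)*(-61) = 9 + (-3 + 507/16)*(-61) = 9 + (459/16)*(-61) = 9 - 27999/16 = -27855/16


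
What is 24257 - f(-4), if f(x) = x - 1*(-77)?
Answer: 24184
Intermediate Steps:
f(x) = 77 + x (f(x) = x + 77 = 77 + x)
24257 - f(-4) = 24257 - (77 - 4) = 24257 - 1*73 = 24257 - 73 = 24184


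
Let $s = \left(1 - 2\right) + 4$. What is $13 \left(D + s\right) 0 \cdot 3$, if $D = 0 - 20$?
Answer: $0$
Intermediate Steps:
$D = -20$ ($D = 0 - 20 = -20$)
$s = 3$ ($s = -1 + 4 = 3$)
$13 \left(D + s\right) 0 \cdot 3 = 13 \left(-20 + 3\right) 0 \cdot 3 = 13 \left(-17\right) 0 = \left(-221\right) 0 = 0$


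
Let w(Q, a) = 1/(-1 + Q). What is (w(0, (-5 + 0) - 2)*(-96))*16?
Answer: 1536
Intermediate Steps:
(w(0, (-5 + 0) - 2)*(-96))*16 = (-96/(-1 + 0))*16 = (-96/(-1))*16 = -1*(-96)*16 = 96*16 = 1536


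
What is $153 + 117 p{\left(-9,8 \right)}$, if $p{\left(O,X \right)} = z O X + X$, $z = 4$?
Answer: $-32607$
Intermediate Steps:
$p{\left(O,X \right)} = X + 4 O X$ ($p{\left(O,X \right)} = 4 O X + X = X + 4 O X$)
$153 + 117 p{\left(-9,8 \right)} = 153 + 117 \cdot 8 \left(1 + 4 \left(-9\right)\right) = 153 + 117 \cdot 8 \left(1 - 36\right) = 153 + 117 \cdot 8 \left(-35\right) = 153 + 117 \left(-280\right) = 153 - 32760 = -32607$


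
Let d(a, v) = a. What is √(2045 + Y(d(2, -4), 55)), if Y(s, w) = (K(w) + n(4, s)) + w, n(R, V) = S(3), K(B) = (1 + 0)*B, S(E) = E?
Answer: √2158 ≈ 46.454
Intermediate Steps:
K(B) = B (K(B) = 1*B = B)
n(R, V) = 3
Y(s, w) = 3 + 2*w (Y(s, w) = (w + 3) + w = (3 + w) + w = 3 + 2*w)
√(2045 + Y(d(2, -4), 55)) = √(2045 + (3 + 2*55)) = √(2045 + (3 + 110)) = √(2045 + 113) = √2158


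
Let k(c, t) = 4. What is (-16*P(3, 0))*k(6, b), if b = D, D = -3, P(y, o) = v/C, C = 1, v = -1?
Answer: 64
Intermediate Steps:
P(y, o) = -1 (P(y, o) = -1/1 = -1*1 = -1)
b = -3
(-16*P(3, 0))*k(6, b) = -16*(-1)*4 = 16*4 = 64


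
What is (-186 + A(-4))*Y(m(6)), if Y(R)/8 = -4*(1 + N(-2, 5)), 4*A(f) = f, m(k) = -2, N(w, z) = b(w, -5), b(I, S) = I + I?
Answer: -17952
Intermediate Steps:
b(I, S) = 2*I
N(w, z) = 2*w
A(f) = f/4
Y(R) = 96 (Y(R) = 8*(-4*(1 + 2*(-2))) = 8*(-4*(1 - 4)) = 8*(-4*(-3)) = 8*12 = 96)
(-186 + A(-4))*Y(m(6)) = (-186 + (1/4)*(-4))*96 = (-186 - 1)*96 = -187*96 = -17952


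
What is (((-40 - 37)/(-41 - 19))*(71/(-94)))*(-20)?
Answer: 5467/282 ≈ 19.387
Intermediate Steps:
(((-40 - 37)/(-41 - 19))*(71/(-94)))*(-20) = ((-77/(-60))*(71*(-1/94)))*(-20) = (-77*(-1/60)*(-71/94))*(-20) = ((77/60)*(-71/94))*(-20) = -5467/5640*(-20) = 5467/282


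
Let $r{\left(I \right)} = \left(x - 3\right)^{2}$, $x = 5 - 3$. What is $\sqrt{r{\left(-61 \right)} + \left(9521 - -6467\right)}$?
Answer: $\sqrt{15989} \approx 126.45$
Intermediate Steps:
$x = 2$
$r{\left(I \right)} = 1$ ($r{\left(I \right)} = \left(2 - 3\right)^{2} = \left(-1\right)^{2} = 1$)
$\sqrt{r{\left(-61 \right)} + \left(9521 - -6467\right)} = \sqrt{1 + \left(9521 - -6467\right)} = \sqrt{1 + \left(9521 + 6467\right)} = \sqrt{1 + 15988} = \sqrt{15989}$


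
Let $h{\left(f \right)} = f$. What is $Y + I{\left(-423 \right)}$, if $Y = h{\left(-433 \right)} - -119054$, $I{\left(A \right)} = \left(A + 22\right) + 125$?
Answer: $118345$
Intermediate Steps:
$I{\left(A \right)} = 147 + A$ ($I{\left(A \right)} = \left(22 + A\right) + 125 = 147 + A$)
$Y = 118621$ ($Y = -433 - -119054 = -433 + 119054 = 118621$)
$Y + I{\left(-423 \right)} = 118621 + \left(147 - 423\right) = 118621 - 276 = 118345$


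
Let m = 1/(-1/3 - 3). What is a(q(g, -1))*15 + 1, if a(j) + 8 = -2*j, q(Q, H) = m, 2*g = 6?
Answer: -110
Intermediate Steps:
g = 3 (g = (½)*6 = 3)
m = -3/10 (m = 1/(-1*⅓ - 3) = 1/(-⅓ - 3) = 1/(-10/3) = -3/10 ≈ -0.30000)
q(Q, H) = -3/10
a(j) = -8 - 2*j
a(q(g, -1))*15 + 1 = (-8 - 2*(-3/10))*15 + 1 = (-8 + ⅗)*15 + 1 = -37/5*15 + 1 = -111 + 1 = -110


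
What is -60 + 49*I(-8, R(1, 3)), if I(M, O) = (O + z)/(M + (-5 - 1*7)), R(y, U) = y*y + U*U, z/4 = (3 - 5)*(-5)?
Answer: -365/2 ≈ -182.50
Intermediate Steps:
z = 40 (z = 4*((3 - 5)*(-5)) = 4*(-2*(-5)) = 4*10 = 40)
R(y, U) = U**2 + y**2 (R(y, U) = y**2 + U**2 = U**2 + y**2)
I(M, O) = (40 + O)/(-12 + M) (I(M, O) = (O + 40)/(M + (-5 - 1*7)) = (40 + O)/(M + (-5 - 7)) = (40 + O)/(M - 12) = (40 + O)/(-12 + M))
-60 + 49*I(-8, R(1, 3)) = -60 + 49*((40 + (3**2 + 1**2))/(-12 - 8)) = -60 + 49*((40 + (9 + 1))/(-20)) = -60 + 49*(-(40 + 10)/20) = -60 + 49*(-1/20*50) = -60 + 49*(-5/2) = -60 - 245/2 = -365/2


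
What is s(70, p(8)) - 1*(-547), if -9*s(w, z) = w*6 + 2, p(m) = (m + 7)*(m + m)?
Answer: 4501/9 ≈ 500.11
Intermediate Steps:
p(m) = 2*m*(7 + m) (p(m) = (7 + m)*(2*m) = 2*m*(7 + m))
s(w, z) = -2/9 - 2*w/3 (s(w, z) = -(w*6 + 2)/9 = -(6*w + 2)/9 = -(2 + 6*w)/9 = -2/9 - 2*w/3)
s(70, p(8)) - 1*(-547) = (-2/9 - ⅔*70) - 1*(-547) = (-2/9 - 140/3) + 547 = -422/9 + 547 = 4501/9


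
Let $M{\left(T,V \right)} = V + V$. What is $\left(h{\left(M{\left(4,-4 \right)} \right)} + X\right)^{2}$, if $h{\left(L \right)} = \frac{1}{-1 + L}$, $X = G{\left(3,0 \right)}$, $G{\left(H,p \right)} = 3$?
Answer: $\frac{676}{81} \approx 8.3457$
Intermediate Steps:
$M{\left(T,V \right)} = 2 V$
$X = 3$
$\left(h{\left(M{\left(4,-4 \right)} \right)} + X\right)^{2} = \left(\frac{1}{-1 + 2 \left(-4\right)} + 3\right)^{2} = \left(\frac{1}{-1 - 8} + 3\right)^{2} = \left(\frac{1}{-9} + 3\right)^{2} = \left(- \frac{1}{9} + 3\right)^{2} = \left(\frac{26}{9}\right)^{2} = \frac{676}{81}$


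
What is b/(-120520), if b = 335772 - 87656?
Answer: -62029/30130 ≈ -2.0587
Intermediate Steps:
b = 248116
b/(-120520) = 248116/(-120520) = 248116*(-1/120520) = -62029/30130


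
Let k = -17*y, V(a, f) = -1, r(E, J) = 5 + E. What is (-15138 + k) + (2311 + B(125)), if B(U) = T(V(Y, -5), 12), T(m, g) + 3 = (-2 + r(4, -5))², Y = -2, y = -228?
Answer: -8905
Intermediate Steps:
T(m, g) = 46 (T(m, g) = -3 + (-2 + (5 + 4))² = -3 + (-2 + 9)² = -3 + 7² = -3 + 49 = 46)
B(U) = 46
k = 3876 (k = -17*(-228) = 3876)
(-15138 + k) + (2311 + B(125)) = (-15138 + 3876) + (2311 + 46) = -11262 + 2357 = -8905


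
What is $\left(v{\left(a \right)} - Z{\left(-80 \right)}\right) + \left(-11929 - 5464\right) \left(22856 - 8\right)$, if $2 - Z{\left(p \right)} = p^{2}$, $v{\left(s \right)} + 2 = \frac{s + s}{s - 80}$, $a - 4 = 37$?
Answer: $- \frac{15498165934}{39} \approx -3.9739 \cdot 10^{8}$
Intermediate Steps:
$a = 41$ ($a = 4 + 37 = 41$)
$v{\left(s \right)} = -2 + \frac{2 s}{-80 + s}$ ($v{\left(s \right)} = -2 + \frac{s + s}{s - 80} = -2 + \frac{2 s}{-80 + s}$)
$Z{\left(p \right)} = 2 - p^{2}$
$\left(v{\left(a \right)} - Z{\left(-80 \right)}\right) + \left(-11929 - 5464\right) \left(22856 - 8\right) = \left(\frac{160}{-80 + 41} - \left(2 - \left(-80\right)^{2}\right)\right) + \left(-11929 - 5464\right) \left(22856 - 8\right) = \left(\frac{160}{-39} - \left(2 - 6400\right)\right) - 397395264 = \left(160 \left(- \frac{1}{39}\right) - \left(2 - 6400\right)\right) - 397395264 = \left(- \frac{160}{39} - -6398\right) - 397395264 = \left(- \frac{160}{39} + 6398\right) - 397395264 = \frac{249362}{39} - 397395264 = - \frac{15498165934}{39}$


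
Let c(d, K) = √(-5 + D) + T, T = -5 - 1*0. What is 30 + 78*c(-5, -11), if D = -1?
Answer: -360 + 78*I*√6 ≈ -360.0 + 191.06*I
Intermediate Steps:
T = -5 (T = -5 + 0 = -5)
c(d, K) = -5 + I*√6 (c(d, K) = √(-5 - 1) - 5 = √(-6) - 5 = I*√6 - 5 = -5 + I*√6)
30 + 78*c(-5, -11) = 30 + 78*(-5 + I*√6) = 30 + (-390 + 78*I*√6) = -360 + 78*I*√6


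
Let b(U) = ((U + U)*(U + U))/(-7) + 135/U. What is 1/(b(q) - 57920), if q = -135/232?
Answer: -94192/5477471409 ≈ -1.7196e-5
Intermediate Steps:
q = -135/232 (q = -135*1/232 = -135/232 ≈ -0.58190)
b(U) = 135/U - 4*U**2/7 (b(U) = ((2*U)*(2*U))*(-1/7) + 135/U = (4*U**2)*(-1/7) + 135/U = -4*U**2/7 + 135/U = 135/U - 4*U**2/7)
1/(b(q) - 57920) = 1/((945 - 4*(-135/232)**3)/(7*(-135/232)) - 57920) = 1/((1/7)*(-232/135)*(945 - 4*(-2460375/12487168)) - 57920) = 1/((1/7)*(-232/135)*(945 + 2460375/3121792) - 57920) = 1/((1/7)*(-232/135)*(2952553815/3121792) - 57920) = 1/(-21870769/94192 - 57920) = 1/(-5477471409/94192) = -94192/5477471409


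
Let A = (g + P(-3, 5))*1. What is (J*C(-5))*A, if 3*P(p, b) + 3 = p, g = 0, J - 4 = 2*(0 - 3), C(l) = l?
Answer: -20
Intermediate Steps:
J = -2 (J = 4 + 2*(0 - 3) = 4 + 2*(-3) = 4 - 6 = -2)
P(p, b) = -1 + p/3
A = -2 (A = (0 + (-1 + (⅓)*(-3)))*1 = (0 + (-1 - 1))*1 = (0 - 2)*1 = -2*1 = -2)
(J*C(-5))*A = -2*(-5)*(-2) = 10*(-2) = -20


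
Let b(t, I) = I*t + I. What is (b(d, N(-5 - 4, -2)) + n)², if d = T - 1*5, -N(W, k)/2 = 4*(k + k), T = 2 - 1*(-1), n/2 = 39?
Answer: 2116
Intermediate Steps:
n = 78 (n = 2*39 = 78)
T = 3 (T = 2 + 1 = 3)
N(W, k) = -16*k (N(W, k) = -8*(k + k) = -8*2*k = -16*k)
d = -2 (d = 3 - 1*5 = 3 - 5 = -2)
b(t, I) = I + I*t
(b(d, N(-5 - 4, -2)) + n)² = ((-16*(-2))*(1 - 2) + 78)² = (32*(-1) + 78)² = (-32 + 78)² = 46² = 2116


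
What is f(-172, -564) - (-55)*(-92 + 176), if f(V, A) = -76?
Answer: 4544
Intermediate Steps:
f(-172, -564) - (-55)*(-92 + 176) = -76 - (-55)*(-92 + 176) = -76 - (-55)*84 = -76 - 1*(-4620) = -76 + 4620 = 4544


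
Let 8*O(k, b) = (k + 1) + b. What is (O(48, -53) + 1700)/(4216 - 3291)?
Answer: 3399/1850 ≈ 1.8373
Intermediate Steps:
O(k, b) = 1/8 + b/8 + k/8 (O(k, b) = ((k + 1) + b)/8 = ((1 + k) + b)/8 = (1 + b + k)/8 = 1/8 + b/8 + k/8)
(O(48, -53) + 1700)/(4216 - 3291) = ((1/8 + (1/8)*(-53) + (1/8)*48) + 1700)/(4216 - 3291) = ((1/8 - 53/8 + 6) + 1700)/925 = (-1/2 + 1700)*(1/925) = (3399/2)*(1/925) = 3399/1850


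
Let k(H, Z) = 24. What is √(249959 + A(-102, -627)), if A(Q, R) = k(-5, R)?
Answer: √249983 ≈ 499.98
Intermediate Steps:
A(Q, R) = 24
√(249959 + A(-102, -627)) = √(249959 + 24) = √249983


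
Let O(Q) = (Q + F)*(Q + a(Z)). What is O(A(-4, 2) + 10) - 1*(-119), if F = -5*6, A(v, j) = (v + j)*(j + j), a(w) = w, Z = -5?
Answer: 203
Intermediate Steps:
A(v, j) = 2*j*(j + v) (A(v, j) = (j + v)*(2*j) = 2*j*(j + v))
F = -30
O(Q) = (-30 + Q)*(-5 + Q) (O(Q) = (Q - 30)*(Q - 5) = (-30 + Q)*(-5 + Q))
O(A(-4, 2) + 10) - 1*(-119) = (150 + (2*2*(2 - 4) + 10)² - 35*(2*2*(2 - 4) + 10)) - 1*(-119) = (150 + (2*2*(-2) + 10)² - 35*(2*2*(-2) + 10)) + 119 = (150 + (-8 + 10)² - 35*(-8 + 10)) + 119 = (150 + 2² - 35*2) + 119 = (150 + 4 - 70) + 119 = 84 + 119 = 203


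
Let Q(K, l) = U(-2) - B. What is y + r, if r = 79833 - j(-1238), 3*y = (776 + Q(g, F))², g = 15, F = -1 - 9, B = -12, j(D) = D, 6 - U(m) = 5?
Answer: 288578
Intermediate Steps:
U(m) = 1 (U(m) = 6 - 1*5 = 6 - 5 = 1)
F = -10
Q(K, l) = 13 (Q(K, l) = 1 - 1*(-12) = 1 + 12 = 13)
y = 207507 (y = (776 + 13)²/3 = (⅓)*789² = (⅓)*622521 = 207507)
r = 81071 (r = 79833 - 1*(-1238) = 79833 + 1238 = 81071)
y + r = 207507 + 81071 = 288578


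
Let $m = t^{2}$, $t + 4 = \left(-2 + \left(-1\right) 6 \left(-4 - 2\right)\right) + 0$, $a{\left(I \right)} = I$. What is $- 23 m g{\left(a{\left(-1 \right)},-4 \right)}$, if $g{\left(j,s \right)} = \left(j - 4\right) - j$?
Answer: $82800$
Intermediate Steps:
$t = 30$ ($t = -4 - \left(2 - \left(-1\right) 6 \left(-4 - 2\right)\right) = -4 + \left(\left(-2 - -36\right) + 0\right) = -4 + \left(\left(-2 + 36\right) + 0\right) = -4 + \left(34 + 0\right) = -4 + 34 = 30$)
$g{\left(j,s \right)} = -4$ ($g{\left(j,s \right)} = \left(j - 4\right) - j = \left(-4 + j\right) - j = -4$)
$m = 900$ ($m = 30^{2} = 900$)
$- 23 m g{\left(a{\left(-1 \right)},-4 \right)} = \left(-23\right) 900 \left(-4\right) = \left(-20700\right) \left(-4\right) = 82800$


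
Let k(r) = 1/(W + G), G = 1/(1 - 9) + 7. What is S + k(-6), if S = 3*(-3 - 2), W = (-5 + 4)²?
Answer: -937/63 ≈ -14.873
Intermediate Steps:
W = 1 (W = (-1)² = 1)
G = 55/8 (G = 1/(-8) + 7 = -⅛ + 7 = 55/8 ≈ 6.8750)
S = -15 (S = 3*(-5) = -15)
k(r) = 8/63 (k(r) = 1/(1 + 55/8) = 1/(63/8) = 8/63)
S + k(-6) = -15 + 8/63 = -937/63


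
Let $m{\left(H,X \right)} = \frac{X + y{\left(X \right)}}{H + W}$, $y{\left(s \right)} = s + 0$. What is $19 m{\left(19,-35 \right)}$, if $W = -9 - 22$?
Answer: $\frac{665}{6} \approx 110.83$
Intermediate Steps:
$y{\left(s \right)} = s$
$W = -31$
$m{\left(H,X \right)} = \frac{2 X}{-31 + H}$ ($m{\left(H,X \right)} = \frac{X + X}{H - 31} = \frac{2 X}{-31 + H}$)
$19 m{\left(19,-35 \right)} = 19 \cdot 2 \left(-35\right) \frac{1}{-31 + 19} = 19 \cdot 2 \left(-35\right) \frac{1}{-12} = 19 \cdot 2 \left(-35\right) \left(- \frac{1}{12}\right) = 19 \cdot \frac{35}{6} = \frac{665}{6}$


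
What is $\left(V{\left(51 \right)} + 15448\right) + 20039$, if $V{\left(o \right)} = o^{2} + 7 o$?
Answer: $38445$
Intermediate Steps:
$\left(V{\left(51 \right)} + 15448\right) + 20039 = \left(51 \left(7 + 51\right) + 15448\right) + 20039 = \left(51 \cdot 58 + 15448\right) + 20039 = \left(2958 + 15448\right) + 20039 = 18406 + 20039 = 38445$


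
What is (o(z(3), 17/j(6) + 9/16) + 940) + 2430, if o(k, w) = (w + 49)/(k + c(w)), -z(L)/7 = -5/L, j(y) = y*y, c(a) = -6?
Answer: 2757125/816 ≈ 3378.8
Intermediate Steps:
j(y) = y**2
z(L) = 35/L (z(L) = -(-35)/L = 35/L)
o(k, w) = (49 + w)/(-6 + k) (o(k, w) = (w + 49)/(k - 6) = (49 + w)/(-6 + k))
(o(z(3), 17/j(6) + 9/16) + 940) + 2430 = ((49 + (17/(6**2) + 9/16))/(-6 + 35/3) + 940) + 2430 = ((49 + (17/36 + 9*(1/16)))/(-6 + 35*(1/3)) + 940) + 2430 = ((49 + (17*(1/36) + 9/16))/(-6 + 35/3) + 940) + 2430 = ((49 + (17/36 + 9/16))/(17/3) + 940) + 2430 = (3*(49 + 149/144)/17 + 940) + 2430 = ((3/17)*(7205/144) + 940) + 2430 = (7205/816 + 940) + 2430 = 774245/816 + 2430 = 2757125/816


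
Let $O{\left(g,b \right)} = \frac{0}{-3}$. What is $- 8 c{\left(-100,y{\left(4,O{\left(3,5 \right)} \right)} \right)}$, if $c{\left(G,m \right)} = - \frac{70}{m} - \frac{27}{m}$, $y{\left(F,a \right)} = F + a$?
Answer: $194$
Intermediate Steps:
$O{\left(g,b \right)} = 0$ ($O{\left(g,b \right)} = 0 \left(- \frac{1}{3}\right) = 0$)
$c{\left(G,m \right)} = - \frac{97}{m}$
$- 8 c{\left(-100,y{\left(4,O{\left(3,5 \right)} \right)} \right)} = - 8 \left(- \frac{97}{4 + 0}\right) = - 8 \left(- \frac{97}{4}\right) = - 8 \left(\left(-97\right) \frac{1}{4}\right) = \left(-8\right) \left(- \frac{97}{4}\right) = 194$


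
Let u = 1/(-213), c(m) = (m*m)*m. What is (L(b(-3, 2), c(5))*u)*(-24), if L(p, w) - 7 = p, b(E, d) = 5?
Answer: 96/71 ≈ 1.3521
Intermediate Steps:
c(m) = m**3 (c(m) = m**2*m = m**3)
L(p, w) = 7 + p
u = -1/213 ≈ -0.0046948
(L(b(-3, 2), c(5))*u)*(-24) = ((7 + 5)*(-1/213))*(-24) = (12*(-1/213))*(-24) = -4/71*(-24) = 96/71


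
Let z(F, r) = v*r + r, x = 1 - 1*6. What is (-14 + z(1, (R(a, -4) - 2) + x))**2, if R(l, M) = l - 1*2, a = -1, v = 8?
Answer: 10816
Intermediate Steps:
x = -5 (x = 1 - 6 = -5)
R(l, M) = -2 + l (R(l, M) = l - 2 = -2 + l)
z(F, r) = 9*r (z(F, r) = 8*r + r = 9*r)
(-14 + z(1, (R(a, -4) - 2) + x))**2 = (-14 + 9*(((-2 - 1) - 2) - 5))**2 = (-14 + 9*((-3 - 2) - 5))**2 = (-14 + 9*(-5 - 5))**2 = (-14 + 9*(-10))**2 = (-14 - 90)**2 = (-104)**2 = 10816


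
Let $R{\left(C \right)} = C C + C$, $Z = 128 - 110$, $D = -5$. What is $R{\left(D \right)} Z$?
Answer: $360$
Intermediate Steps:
$Z = 18$
$R{\left(C \right)} = C + C^{2}$ ($R{\left(C \right)} = C^{2} + C = C + C^{2}$)
$R{\left(D \right)} Z = - 5 \left(1 - 5\right) 18 = \left(-5\right) \left(-4\right) 18 = 20 \cdot 18 = 360$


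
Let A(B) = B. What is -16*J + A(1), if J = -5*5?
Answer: 401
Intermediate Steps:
J = -25
-16*J + A(1) = -16*(-25) + 1 = 400 + 1 = 401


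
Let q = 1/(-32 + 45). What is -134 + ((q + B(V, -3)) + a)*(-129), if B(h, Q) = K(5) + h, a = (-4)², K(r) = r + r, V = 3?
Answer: -50504/13 ≈ -3884.9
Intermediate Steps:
K(r) = 2*r
a = 16
B(h, Q) = 10 + h (B(h, Q) = 2*5 + h = 10 + h)
q = 1/13 ≈ 0.076923
-134 + ((q + B(V, -3)) + a)*(-129) = -134 + ((1/13 + (10 + 3)) + 16)*(-129) = -134 + ((1/13 + 13) + 16)*(-129) = -134 + (170/13 + 16)*(-129) = -134 + (378/13)*(-129) = -134 - 48762/13 = -50504/13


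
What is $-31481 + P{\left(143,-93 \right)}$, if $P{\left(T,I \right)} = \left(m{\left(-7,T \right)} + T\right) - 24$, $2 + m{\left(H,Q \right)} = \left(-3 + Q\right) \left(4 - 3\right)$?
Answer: $-31224$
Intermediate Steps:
$m{\left(H,Q \right)} = -5 + Q$ ($m{\left(H,Q \right)} = -2 + \left(-3 + Q\right) \left(4 - 3\right) = -2 + \left(-3 + Q\right) 1 = -2 + \left(-3 + Q\right) = -5 + Q$)
$P{\left(T,I \right)} = -29 + 2 T$ ($P{\left(T,I \right)} = \left(\left(-5 + T\right) + T\right) - 24 = \left(-5 + 2 T\right) - 24 = -29 + 2 T$)
$-31481 + P{\left(143,-93 \right)} = -31481 + \left(-29 + 2 \cdot 143\right) = -31481 + \left(-29 + 286\right) = -31481 + 257 = -31224$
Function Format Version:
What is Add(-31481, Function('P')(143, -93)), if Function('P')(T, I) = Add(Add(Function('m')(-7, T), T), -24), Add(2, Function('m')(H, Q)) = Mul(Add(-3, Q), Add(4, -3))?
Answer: -31224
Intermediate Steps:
Function('m')(H, Q) = Add(-5, Q) (Function('m')(H, Q) = Add(-2, Mul(Add(-3, Q), Add(4, -3))) = Add(-2, Mul(Add(-3, Q), 1)) = Add(-2, Add(-3, Q)) = Add(-5, Q))
Function('P')(T, I) = Add(-29, Mul(2, T)) (Function('P')(T, I) = Add(Add(Add(-5, T), T), -24) = Add(Add(-5, Mul(2, T)), -24) = Add(-29, Mul(2, T)))
Add(-31481, Function('P')(143, -93)) = Add(-31481, Add(-29, Mul(2, 143))) = Add(-31481, Add(-29, 286)) = Add(-31481, 257) = -31224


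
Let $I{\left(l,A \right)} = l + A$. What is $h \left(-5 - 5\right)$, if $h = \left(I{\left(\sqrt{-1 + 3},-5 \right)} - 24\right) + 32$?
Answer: $-30 - 10 \sqrt{2} \approx -44.142$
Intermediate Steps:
$I{\left(l,A \right)} = A + l$
$h = 3 + \sqrt{2}$ ($h = \left(\left(-5 + \sqrt{-1 + 3}\right) - 24\right) + 32 = \left(\left(-5 + \sqrt{2}\right) - 24\right) + 32 = \left(-29 + \sqrt{2}\right) + 32 = 3 + \sqrt{2} \approx 4.4142$)
$h \left(-5 - 5\right) = \left(3 + \sqrt{2}\right) \left(-5 - 5\right) = \left(3 + \sqrt{2}\right) \left(-10\right) = -30 - 10 \sqrt{2}$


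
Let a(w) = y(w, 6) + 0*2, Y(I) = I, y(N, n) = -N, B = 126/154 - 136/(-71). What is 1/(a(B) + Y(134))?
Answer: 781/102519 ≈ 0.0076181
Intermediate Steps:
B = 2135/781 (B = 126*(1/154) - 136*(-1/71) = 9/11 + 136/71 = 2135/781 ≈ 2.7337)
a(w) = -w (a(w) = -w + 0*2 = -w + 0 = -w)
1/(a(B) + Y(134)) = 1/(-1*2135/781 + 134) = 1/(-2135/781 + 134) = 1/(102519/781) = 781/102519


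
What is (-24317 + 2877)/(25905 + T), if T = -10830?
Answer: -64/45 ≈ -1.4222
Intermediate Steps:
(-24317 + 2877)/(25905 + T) = (-24317 + 2877)/(25905 - 10830) = -21440/15075 = -21440*1/15075 = -64/45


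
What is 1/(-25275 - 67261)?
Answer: -1/92536 ≈ -1.0807e-5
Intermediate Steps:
1/(-25275 - 67261) = 1/(-92536) = -1/92536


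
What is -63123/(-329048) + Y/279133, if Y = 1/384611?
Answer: 6776735190436397/35325810890395624 ≈ 0.19184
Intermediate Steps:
Y = 1/384611 ≈ 2.6000e-6
-63123/(-329048) + Y/279133 = -63123/(-329048) + (1/384611)/279133 = -63123*(-1/329048) + (1/384611)*(1/279133) = 63123/329048 + 1/107357622263 = 6776735190436397/35325810890395624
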